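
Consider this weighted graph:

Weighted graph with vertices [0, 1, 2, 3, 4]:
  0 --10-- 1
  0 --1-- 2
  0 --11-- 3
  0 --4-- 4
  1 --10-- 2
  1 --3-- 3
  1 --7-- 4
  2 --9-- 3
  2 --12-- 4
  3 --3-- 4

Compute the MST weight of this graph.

Applying Kruskal's algorithm (sort edges by weight, add if no cycle):
  Add (0,2) w=1
  Add (1,3) w=3
  Add (3,4) w=3
  Add (0,4) w=4
  Skip (1,4) w=7 (creates cycle)
  Skip (2,3) w=9 (creates cycle)
  Skip (0,1) w=10 (creates cycle)
  Skip (1,2) w=10 (creates cycle)
  Skip (0,3) w=11 (creates cycle)
  Skip (2,4) w=12 (creates cycle)
MST weight = 11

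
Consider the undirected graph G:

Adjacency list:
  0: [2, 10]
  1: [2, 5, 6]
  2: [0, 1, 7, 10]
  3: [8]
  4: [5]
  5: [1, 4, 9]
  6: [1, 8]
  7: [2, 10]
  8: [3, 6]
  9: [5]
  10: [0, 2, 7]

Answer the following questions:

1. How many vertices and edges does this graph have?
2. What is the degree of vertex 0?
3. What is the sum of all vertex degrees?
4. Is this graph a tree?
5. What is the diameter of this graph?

Count: 11 vertices, 12 edges.
Vertex 0 has neighbors [2, 10], degree = 2.
Handshaking lemma: 2 * 12 = 24.
A tree on 11 vertices has 10 edges. This graph has 12 edges (2 extra). Not a tree.
Diameter (longest shortest path) = 5.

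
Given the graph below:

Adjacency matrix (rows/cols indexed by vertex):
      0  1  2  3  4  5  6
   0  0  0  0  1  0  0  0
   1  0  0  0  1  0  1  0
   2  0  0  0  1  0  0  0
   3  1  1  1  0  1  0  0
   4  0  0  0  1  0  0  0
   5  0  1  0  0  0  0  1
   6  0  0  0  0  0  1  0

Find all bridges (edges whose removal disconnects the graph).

A bridge is an edge whose removal increases the number of connected components.
Bridges found: (0,3), (1,3), (1,5), (2,3), (3,4), (5,6)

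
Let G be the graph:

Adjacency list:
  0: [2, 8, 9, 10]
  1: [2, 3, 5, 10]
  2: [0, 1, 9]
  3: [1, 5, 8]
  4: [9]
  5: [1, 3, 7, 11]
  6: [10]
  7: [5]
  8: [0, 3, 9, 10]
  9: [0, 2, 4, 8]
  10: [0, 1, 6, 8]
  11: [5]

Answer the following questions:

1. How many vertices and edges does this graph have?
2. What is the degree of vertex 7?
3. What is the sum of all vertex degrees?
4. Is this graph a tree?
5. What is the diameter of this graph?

Count: 12 vertices, 17 edges.
Vertex 7 has neighbors [5], degree = 1.
Handshaking lemma: 2 * 17 = 34.
A tree on 12 vertices has 11 edges. This graph has 17 edges (6 extra). Not a tree.
Diameter (longest shortest path) = 5.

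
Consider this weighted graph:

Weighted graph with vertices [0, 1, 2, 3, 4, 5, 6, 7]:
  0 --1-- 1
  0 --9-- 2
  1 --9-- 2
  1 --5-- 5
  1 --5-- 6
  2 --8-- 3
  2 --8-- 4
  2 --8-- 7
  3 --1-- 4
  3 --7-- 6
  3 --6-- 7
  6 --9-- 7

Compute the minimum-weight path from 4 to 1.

Using Dijkstra's algorithm from vertex 4:
Shortest path: 4 -> 3 -> 6 -> 1
Total weight: 1 + 7 + 5 = 13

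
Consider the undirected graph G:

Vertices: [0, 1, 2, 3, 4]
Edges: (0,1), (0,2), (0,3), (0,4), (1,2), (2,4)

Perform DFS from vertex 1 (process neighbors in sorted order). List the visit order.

DFS from vertex 1 (neighbors processed in ascending order):
Visit order: 1, 0, 2, 4, 3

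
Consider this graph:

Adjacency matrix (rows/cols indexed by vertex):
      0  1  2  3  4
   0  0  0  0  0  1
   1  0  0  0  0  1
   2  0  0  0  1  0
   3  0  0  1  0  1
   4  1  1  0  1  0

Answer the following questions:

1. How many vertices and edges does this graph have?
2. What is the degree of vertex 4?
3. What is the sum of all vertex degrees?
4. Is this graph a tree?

Count: 5 vertices, 4 edges.
Vertex 4 has neighbors [0, 1, 3], degree = 3.
Handshaking lemma: 2 * 4 = 8.
A graph is a tree iff it is connected and has exactly n-1 edges. This graph is connected (all 5 vertices in one component) and has 5-1 = 4 edges. It is a tree.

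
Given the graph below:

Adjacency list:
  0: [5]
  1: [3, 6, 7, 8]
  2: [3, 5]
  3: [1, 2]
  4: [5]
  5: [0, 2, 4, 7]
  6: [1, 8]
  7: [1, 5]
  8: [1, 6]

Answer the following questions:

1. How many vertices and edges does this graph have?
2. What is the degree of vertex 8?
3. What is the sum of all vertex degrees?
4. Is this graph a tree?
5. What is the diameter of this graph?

Count: 9 vertices, 10 edges.
Vertex 8 has neighbors [1, 6], degree = 2.
Handshaking lemma: 2 * 10 = 20.
A tree on 9 vertices has 8 edges. This graph has 10 edges (2 extra). Not a tree.
Diameter (longest shortest path) = 4.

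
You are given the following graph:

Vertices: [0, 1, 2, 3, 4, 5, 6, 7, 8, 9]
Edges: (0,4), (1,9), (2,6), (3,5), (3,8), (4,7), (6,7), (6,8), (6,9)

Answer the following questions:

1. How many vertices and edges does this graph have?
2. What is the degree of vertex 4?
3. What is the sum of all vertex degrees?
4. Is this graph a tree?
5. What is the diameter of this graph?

Count: 10 vertices, 9 edges.
Vertex 4 has neighbors [0, 7], degree = 2.
Handshaking lemma: 2 * 9 = 18.
A graph is a tree iff it is connected and has exactly n-1 edges. This graph is connected (all 10 vertices in one component) and has 10-1 = 9 edges. It is a tree.
Diameter (longest shortest path) = 6.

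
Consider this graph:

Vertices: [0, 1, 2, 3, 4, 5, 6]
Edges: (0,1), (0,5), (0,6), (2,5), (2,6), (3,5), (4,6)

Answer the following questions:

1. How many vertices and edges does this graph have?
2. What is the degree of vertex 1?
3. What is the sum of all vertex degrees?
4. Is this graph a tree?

Count: 7 vertices, 7 edges.
Vertex 1 has neighbors [0], degree = 1.
Handshaking lemma: 2 * 7 = 14.
A tree on 7 vertices has 6 edges. This graph has 7 edges (1 extra). Not a tree.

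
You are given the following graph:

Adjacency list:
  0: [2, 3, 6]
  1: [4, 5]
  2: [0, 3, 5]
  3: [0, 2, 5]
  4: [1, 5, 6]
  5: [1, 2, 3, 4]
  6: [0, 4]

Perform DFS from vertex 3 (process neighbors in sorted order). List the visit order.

DFS from vertex 3 (neighbors processed in ascending order):
Visit order: 3, 0, 2, 5, 1, 4, 6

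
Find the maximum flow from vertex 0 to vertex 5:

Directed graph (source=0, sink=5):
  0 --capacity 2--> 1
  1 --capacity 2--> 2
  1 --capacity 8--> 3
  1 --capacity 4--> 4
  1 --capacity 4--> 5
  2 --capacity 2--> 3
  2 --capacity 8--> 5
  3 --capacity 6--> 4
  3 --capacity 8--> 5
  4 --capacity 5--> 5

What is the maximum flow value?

Computing max flow:
  Flow on (0->1): 2/2
  Flow on (1->5): 2/4
Maximum flow = 2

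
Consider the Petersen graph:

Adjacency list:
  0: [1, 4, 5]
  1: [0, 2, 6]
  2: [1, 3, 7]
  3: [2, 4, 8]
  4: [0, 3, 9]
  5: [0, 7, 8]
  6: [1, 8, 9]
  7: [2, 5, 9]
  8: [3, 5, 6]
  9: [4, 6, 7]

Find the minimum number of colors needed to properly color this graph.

The Petersen graph contains odd cycles (e.g. the outer 5-cycle), so chi >= 3.
A proper 3-coloring exists (it is a well-known 3-chromatic graph).
Chromatic number = 3.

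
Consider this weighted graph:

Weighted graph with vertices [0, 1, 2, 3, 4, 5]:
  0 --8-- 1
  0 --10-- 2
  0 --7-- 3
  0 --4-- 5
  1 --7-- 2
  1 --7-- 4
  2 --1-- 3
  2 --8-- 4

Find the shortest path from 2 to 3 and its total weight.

Using Dijkstra's algorithm from vertex 2:
Shortest path: 2 -> 3
Total weight: 1 = 1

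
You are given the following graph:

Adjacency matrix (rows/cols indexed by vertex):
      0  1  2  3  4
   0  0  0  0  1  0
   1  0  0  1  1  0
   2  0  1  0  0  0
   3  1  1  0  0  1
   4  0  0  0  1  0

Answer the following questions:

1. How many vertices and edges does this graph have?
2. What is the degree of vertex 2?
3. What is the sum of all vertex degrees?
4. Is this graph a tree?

Count: 5 vertices, 4 edges.
Vertex 2 has neighbors [1], degree = 1.
Handshaking lemma: 2 * 4 = 8.
A graph is a tree iff it is connected and has exactly n-1 edges. This graph is connected (all 5 vertices in one component) and has 5-1 = 4 edges. It is a tree.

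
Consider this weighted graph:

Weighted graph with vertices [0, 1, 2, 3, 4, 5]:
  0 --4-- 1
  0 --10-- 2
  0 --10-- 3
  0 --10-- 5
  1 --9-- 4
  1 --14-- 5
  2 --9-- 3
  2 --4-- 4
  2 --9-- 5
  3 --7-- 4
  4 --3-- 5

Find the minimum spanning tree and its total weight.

Applying Kruskal's algorithm (sort edges by weight, add if no cycle):
  Add (4,5) w=3
  Add (0,1) w=4
  Add (2,4) w=4
  Add (3,4) w=7
  Add (1,4) w=9
  Skip (2,5) w=9 (creates cycle)
  Skip (2,3) w=9 (creates cycle)
  Skip (0,3) w=10 (creates cycle)
  Skip (0,2) w=10 (creates cycle)
  Skip (0,5) w=10 (creates cycle)
  Skip (1,5) w=14 (creates cycle)
MST weight = 27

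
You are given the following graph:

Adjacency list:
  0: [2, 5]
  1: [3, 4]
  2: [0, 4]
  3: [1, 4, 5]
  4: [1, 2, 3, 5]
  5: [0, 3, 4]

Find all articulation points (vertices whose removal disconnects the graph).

No articulation points. The graph is biconnected.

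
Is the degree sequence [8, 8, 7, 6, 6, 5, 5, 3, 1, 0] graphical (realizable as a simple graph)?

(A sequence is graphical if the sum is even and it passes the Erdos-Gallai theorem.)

Sum of degrees = 49. Sum is odd, so the sequence is NOT graphical.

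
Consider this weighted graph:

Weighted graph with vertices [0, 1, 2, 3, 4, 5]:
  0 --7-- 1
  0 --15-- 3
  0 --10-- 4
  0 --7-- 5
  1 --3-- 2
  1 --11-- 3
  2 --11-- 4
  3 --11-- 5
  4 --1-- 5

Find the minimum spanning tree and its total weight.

Applying Kruskal's algorithm (sort edges by weight, add if no cycle):
  Add (4,5) w=1
  Add (1,2) w=3
  Add (0,5) w=7
  Add (0,1) w=7
  Skip (0,4) w=10 (creates cycle)
  Add (1,3) w=11
  Skip (2,4) w=11 (creates cycle)
  Skip (3,5) w=11 (creates cycle)
  Skip (0,3) w=15 (creates cycle)
MST weight = 29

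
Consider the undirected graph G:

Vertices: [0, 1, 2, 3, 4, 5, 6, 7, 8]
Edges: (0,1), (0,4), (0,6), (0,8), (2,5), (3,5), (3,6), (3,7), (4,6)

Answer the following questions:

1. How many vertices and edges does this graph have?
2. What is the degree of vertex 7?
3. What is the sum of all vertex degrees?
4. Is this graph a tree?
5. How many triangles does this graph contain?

Count: 9 vertices, 9 edges.
Vertex 7 has neighbors [3], degree = 1.
Handshaking lemma: 2 * 9 = 18.
A tree on 9 vertices has 8 edges. This graph has 9 edges (1 extra). Not a tree.
Number of triangles = 1.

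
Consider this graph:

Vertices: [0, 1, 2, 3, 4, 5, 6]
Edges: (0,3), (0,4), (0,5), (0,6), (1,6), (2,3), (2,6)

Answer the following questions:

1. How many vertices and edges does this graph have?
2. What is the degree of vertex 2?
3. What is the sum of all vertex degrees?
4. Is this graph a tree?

Count: 7 vertices, 7 edges.
Vertex 2 has neighbors [3, 6], degree = 2.
Handshaking lemma: 2 * 7 = 14.
A tree on 7 vertices has 6 edges. This graph has 7 edges (1 extra). Not a tree.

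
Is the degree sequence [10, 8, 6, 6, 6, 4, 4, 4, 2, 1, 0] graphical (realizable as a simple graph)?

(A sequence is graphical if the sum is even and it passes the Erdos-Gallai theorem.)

Sum of degrees = 51. Sum is odd, so the sequence is NOT graphical.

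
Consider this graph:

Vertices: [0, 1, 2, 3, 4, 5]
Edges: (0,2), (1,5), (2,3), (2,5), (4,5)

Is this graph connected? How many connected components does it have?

Checking connectivity: the graph has 1 connected component(s).
All vertices are reachable from each other. The graph IS connected.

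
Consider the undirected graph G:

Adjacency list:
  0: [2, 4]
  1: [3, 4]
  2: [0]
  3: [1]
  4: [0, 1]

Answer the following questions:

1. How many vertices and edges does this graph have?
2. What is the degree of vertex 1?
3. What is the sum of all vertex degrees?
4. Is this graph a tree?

Count: 5 vertices, 4 edges.
Vertex 1 has neighbors [3, 4], degree = 2.
Handshaking lemma: 2 * 4 = 8.
A graph is a tree iff it is connected and has exactly n-1 edges. This graph is connected (all 5 vertices in one component) and has 5-1 = 4 edges. It is a tree.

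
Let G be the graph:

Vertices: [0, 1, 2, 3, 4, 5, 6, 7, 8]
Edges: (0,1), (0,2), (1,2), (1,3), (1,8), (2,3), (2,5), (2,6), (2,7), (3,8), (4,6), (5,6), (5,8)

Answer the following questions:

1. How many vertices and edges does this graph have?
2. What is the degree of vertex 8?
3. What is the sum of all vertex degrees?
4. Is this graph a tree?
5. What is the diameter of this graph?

Count: 9 vertices, 13 edges.
Vertex 8 has neighbors [1, 3, 5], degree = 3.
Handshaking lemma: 2 * 13 = 26.
A tree on 9 vertices has 8 edges. This graph has 13 edges (5 extra). Not a tree.
Diameter (longest shortest path) = 3.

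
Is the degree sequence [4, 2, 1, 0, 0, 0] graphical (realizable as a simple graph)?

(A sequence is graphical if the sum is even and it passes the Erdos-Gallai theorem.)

Sum of degrees = 7. Sum is odd, so the sequence is NOT graphical.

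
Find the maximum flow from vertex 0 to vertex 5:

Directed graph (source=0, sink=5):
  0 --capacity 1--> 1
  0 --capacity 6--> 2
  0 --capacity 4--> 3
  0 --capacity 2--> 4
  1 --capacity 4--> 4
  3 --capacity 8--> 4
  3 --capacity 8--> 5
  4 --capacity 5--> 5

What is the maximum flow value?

Computing max flow:
  Flow on (0->1): 1/1
  Flow on (0->3): 4/4
  Flow on (0->4): 2/2
  Flow on (1->4): 1/4
  Flow on (3->5): 4/8
  Flow on (4->5): 3/5
Maximum flow = 7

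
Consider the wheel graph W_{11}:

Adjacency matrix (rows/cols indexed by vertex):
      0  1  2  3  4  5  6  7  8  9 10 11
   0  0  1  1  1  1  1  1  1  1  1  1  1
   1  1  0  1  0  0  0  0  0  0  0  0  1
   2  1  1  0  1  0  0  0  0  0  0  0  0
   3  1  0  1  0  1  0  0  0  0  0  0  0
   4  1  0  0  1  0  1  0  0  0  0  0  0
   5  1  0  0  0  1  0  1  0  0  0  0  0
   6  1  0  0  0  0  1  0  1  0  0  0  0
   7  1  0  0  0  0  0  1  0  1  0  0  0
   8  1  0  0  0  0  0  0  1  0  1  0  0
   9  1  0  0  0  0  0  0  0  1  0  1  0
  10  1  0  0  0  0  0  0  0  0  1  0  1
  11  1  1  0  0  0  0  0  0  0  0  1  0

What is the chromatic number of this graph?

W_{11} = C_{11} plus a hub adjacent to every cycle vertex.
The outer cycle needs 3 colors (odd cycle); the hub is adjacent to all of them so needs a fresh color.
Chromatic number = 3 + 1 = 4.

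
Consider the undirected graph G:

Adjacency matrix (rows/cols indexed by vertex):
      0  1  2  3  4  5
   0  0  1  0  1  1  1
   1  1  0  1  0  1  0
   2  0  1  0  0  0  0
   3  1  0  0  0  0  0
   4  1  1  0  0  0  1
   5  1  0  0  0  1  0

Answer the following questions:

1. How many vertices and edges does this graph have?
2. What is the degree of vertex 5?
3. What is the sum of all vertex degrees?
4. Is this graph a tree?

Count: 6 vertices, 7 edges.
Vertex 5 has neighbors [0, 4], degree = 2.
Handshaking lemma: 2 * 7 = 14.
A tree on 6 vertices has 5 edges. This graph has 7 edges (2 extra). Not a tree.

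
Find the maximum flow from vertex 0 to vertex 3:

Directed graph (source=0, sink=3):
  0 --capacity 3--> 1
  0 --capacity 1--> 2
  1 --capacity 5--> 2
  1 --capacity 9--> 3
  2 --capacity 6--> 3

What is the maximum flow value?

Computing max flow:
  Flow on (0->1): 3/3
  Flow on (0->2): 1/1
  Flow on (1->3): 3/9
  Flow on (2->3): 1/6
Maximum flow = 4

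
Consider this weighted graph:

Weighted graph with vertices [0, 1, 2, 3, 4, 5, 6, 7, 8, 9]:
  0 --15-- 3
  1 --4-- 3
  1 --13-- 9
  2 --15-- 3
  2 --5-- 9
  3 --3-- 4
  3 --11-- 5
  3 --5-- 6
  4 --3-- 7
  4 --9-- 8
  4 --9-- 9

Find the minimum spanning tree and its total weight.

Applying Kruskal's algorithm (sort edges by weight, add if no cycle):
  Add (3,4) w=3
  Add (4,7) w=3
  Add (1,3) w=4
  Add (2,9) w=5
  Add (3,6) w=5
  Add (4,8) w=9
  Add (4,9) w=9
  Add (3,5) w=11
  Skip (1,9) w=13 (creates cycle)
  Add (0,3) w=15
  Skip (2,3) w=15 (creates cycle)
MST weight = 64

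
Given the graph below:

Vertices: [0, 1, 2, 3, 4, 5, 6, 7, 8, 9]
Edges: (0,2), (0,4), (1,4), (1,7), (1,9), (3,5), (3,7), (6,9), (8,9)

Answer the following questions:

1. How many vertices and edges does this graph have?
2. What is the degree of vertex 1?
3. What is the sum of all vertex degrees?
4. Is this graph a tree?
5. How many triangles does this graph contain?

Count: 10 vertices, 9 edges.
Vertex 1 has neighbors [4, 7, 9], degree = 3.
Handshaking lemma: 2 * 9 = 18.
A graph is a tree iff it is connected and has exactly n-1 edges. This graph is connected (all 10 vertices in one component) and has 10-1 = 9 edges. It is a tree.
Number of triangles = 0.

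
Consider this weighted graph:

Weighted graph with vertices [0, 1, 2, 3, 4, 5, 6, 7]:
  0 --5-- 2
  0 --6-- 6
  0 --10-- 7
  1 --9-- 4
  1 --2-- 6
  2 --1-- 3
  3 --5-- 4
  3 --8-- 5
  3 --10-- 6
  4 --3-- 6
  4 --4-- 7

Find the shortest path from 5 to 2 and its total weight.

Using Dijkstra's algorithm from vertex 5:
Shortest path: 5 -> 3 -> 2
Total weight: 8 + 1 = 9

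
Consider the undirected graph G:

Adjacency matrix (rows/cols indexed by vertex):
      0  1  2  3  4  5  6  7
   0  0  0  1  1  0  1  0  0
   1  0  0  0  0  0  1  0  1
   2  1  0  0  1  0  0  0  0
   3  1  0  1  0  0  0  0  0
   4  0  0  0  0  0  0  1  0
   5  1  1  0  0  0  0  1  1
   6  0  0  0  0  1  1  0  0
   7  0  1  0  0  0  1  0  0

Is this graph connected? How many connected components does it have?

Checking connectivity: the graph has 1 connected component(s).
All vertices are reachable from each other. The graph IS connected.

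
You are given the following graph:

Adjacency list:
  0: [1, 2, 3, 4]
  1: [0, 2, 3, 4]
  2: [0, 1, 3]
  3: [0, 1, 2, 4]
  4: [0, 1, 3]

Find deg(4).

Vertex 4 has neighbors [0, 1, 3], so deg(4) = 3.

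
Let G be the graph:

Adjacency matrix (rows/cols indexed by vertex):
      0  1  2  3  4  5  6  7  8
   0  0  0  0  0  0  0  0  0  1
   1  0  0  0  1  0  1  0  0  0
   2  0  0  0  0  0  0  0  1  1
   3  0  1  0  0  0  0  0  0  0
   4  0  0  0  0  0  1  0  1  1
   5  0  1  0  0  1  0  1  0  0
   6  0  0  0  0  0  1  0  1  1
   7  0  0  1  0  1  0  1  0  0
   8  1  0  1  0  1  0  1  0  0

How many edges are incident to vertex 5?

Vertex 5 has neighbors [1, 4, 6], so deg(5) = 3.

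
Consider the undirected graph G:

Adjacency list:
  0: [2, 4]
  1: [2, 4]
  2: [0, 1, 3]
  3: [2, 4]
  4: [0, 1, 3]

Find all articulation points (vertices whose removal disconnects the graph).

No articulation points. The graph is biconnected.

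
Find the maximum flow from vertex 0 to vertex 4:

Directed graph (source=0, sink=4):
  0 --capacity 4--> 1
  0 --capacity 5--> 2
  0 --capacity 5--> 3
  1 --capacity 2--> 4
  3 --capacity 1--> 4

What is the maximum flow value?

Computing max flow:
  Flow on (0->1): 2/4
  Flow on (0->3): 1/5
  Flow on (1->4): 2/2
  Flow on (3->4): 1/1
Maximum flow = 3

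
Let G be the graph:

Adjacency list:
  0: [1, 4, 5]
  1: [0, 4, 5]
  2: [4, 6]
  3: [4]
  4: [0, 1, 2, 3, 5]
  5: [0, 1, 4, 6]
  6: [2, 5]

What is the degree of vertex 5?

Vertex 5 has neighbors [0, 1, 4, 6], so deg(5) = 4.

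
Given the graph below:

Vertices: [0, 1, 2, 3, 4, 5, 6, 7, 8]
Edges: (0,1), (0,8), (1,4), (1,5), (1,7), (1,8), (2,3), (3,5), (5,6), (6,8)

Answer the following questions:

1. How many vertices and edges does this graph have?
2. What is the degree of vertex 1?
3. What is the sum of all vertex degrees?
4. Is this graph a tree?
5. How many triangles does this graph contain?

Count: 9 vertices, 10 edges.
Vertex 1 has neighbors [0, 4, 5, 7, 8], degree = 5.
Handshaking lemma: 2 * 10 = 20.
A tree on 9 vertices has 8 edges. This graph has 10 edges (2 extra). Not a tree.
Number of triangles = 1.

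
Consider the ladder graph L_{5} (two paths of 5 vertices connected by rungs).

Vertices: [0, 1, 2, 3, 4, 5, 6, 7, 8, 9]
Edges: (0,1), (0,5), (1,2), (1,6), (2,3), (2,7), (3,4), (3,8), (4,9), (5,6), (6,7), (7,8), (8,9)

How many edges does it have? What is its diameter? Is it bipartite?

Ladder graph L_{5}: 5 rungs + 2 * (5-1) path edges = 5 + 8 = 13 edges.
Diameter = 5.
Ladder graphs are bipartite (alternating coloring along each path).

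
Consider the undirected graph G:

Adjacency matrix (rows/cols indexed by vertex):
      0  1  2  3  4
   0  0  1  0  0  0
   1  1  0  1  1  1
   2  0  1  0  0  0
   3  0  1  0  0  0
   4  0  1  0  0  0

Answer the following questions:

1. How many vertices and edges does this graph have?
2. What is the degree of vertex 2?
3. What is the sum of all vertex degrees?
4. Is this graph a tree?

Count: 5 vertices, 4 edges.
Vertex 2 has neighbors [1], degree = 1.
Handshaking lemma: 2 * 4 = 8.
A graph is a tree iff it is connected and has exactly n-1 edges. This graph is connected (all 5 vertices in one component) and has 5-1 = 4 edges. It is a tree.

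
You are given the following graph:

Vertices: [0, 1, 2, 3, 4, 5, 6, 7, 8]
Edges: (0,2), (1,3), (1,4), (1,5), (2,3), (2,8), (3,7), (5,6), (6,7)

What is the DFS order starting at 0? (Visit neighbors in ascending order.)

DFS from vertex 0 (neighbors processed in ascending order):
Visit order: 0, 2, 3, 1, 4, 5, 6, 7, 8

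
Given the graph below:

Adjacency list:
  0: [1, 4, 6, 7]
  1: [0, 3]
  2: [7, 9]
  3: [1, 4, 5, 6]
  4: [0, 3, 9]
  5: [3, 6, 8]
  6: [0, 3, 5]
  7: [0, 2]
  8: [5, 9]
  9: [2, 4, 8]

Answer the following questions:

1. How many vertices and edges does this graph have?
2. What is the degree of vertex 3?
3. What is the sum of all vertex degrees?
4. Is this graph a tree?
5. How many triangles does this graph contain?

Count: 10 vertices, 14 edges.
Vertex 3 has neighbors [1, 4, 5, 6], degree = 4.
Handshaking lemma: 2 * 14 = 28.
A tree on 10 vertices has 9 edges. This graph has 14 edges (5 extra). Not a tree.
Number of triangles = 1.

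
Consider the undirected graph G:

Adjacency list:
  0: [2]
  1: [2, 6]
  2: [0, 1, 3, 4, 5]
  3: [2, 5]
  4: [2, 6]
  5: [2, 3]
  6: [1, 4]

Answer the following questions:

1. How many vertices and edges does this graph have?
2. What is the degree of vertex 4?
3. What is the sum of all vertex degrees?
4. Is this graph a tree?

Count: 7 vertices, 8 edges.
Vertex 4 has neighbors [2, 6], degree = 2.
Handshaking lemma: 2 * 8 = 16.
A tree on 7 vertices has 6 edges. This graph has 8 edges (2 extra). Not a tree.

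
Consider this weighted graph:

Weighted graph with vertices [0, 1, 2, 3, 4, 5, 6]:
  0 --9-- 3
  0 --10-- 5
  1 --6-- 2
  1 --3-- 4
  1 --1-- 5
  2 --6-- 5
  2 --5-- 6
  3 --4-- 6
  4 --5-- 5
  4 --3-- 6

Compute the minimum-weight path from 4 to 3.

Using Dijkstra's algorithm from vertex 4:
Shortest path: 4 -> 6 -> 3
Total weight: 3 + 4 = 7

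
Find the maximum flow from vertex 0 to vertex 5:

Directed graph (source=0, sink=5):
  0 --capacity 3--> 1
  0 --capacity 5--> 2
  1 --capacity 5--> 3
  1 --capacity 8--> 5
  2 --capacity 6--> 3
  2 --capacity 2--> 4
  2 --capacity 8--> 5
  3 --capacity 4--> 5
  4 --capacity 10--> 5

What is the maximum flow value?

Computing max flow:
  Flow on (0->1): 3/3
  Flow on (0->2): 5/5
  Flow on (1->5): 3/8
  Flow on (2->5): 5/8
Maximum flow = 8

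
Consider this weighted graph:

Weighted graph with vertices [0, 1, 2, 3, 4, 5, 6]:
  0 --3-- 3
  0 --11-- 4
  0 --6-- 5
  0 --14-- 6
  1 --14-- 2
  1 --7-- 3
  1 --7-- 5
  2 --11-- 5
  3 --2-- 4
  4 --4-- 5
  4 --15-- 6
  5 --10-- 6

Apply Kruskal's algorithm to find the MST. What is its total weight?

Applying Kruskal's algorithm (sort edges by weight, add if no cycle):
  Add (3,4) w=2
  Add (0,3) w=3
  Add (4,5) w=4
  Skip (0,5) w=6 (creates cycle)
  Add (1,3) w=7
  Skip (1,5) w=7 (creates cycle)
  Add (5,6) w=10
  Skip (0,4) w=11 (creates cycle)
  Add (2,5) w=11
  Skip (0,6) w=14 (creates cycle)
  Skip (1,2) w=14 (creates cycle)
  Skip (4,6) w=15 (creates cycle)
MST weight = 37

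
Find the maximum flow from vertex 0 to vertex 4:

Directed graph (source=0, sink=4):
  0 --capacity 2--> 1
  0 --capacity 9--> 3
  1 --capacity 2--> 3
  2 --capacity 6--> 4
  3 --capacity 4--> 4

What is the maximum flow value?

Computing max flow:
  Flow on (0->3): 4/9
  Flow on (3->4): 4/4
Maximum flow = 4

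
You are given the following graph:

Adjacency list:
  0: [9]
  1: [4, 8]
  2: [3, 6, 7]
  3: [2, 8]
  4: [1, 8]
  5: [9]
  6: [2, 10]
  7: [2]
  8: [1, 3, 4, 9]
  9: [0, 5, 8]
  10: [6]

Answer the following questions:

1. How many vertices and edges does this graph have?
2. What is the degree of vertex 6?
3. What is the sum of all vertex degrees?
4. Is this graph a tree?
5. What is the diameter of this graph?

Count: 11 vertices, 11 edges.
Vertex 6 has neighbors [2, 10], degree = 2.
Handshaking lemma: 2 * 11 = 22.
A tree on 11 vertices has 10 edges. This graph has 11 edges (1 extra). Not a tree.
Diameter (longest shortest path) = 6.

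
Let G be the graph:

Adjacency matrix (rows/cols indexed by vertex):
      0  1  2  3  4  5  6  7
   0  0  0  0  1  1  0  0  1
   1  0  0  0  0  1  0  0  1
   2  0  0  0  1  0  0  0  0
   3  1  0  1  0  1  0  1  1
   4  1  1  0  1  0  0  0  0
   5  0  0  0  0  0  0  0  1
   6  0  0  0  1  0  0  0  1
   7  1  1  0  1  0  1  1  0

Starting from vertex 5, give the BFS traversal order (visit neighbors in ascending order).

BFS from vertex 5 (neighbors processed in ascending order):
Visit order: 5, 7, 0, 1, 3, 6, 4, 2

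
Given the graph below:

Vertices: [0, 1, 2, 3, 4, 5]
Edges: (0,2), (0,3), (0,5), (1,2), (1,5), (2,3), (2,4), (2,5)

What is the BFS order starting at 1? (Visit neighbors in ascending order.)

BFS from vertex 1 (neighbors processed in ascending order):
Visit order: 1, 2, 5, 0, 3, 4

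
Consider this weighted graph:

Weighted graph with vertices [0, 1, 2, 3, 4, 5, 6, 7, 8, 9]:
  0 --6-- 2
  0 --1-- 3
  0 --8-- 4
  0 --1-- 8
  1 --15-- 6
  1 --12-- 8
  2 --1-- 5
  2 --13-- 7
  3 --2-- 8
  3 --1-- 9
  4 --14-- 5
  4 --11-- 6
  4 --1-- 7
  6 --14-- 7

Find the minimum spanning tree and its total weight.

Applying Kruskal's algorithm (sort edges by weight, add if no cycle):
  Add (0,3) w=1
  Add (0,8) w=1
  Add (2,5) w=1
  Add (3,9) w=1
  Add (4,7) w=1
  Skip (3,8) w=2 (creates cycle)
  Add (0,2) w=6
  Add (0,4) w=8
  Add (4,6) w=11
  Add (1,8) w=12
  Skip (2,7) w=13 (creates cycle)
  Skip (4,5) w=14 (creates cycle)
  Skip (6,7) w=14 (creates cycle)
  Skip (1,6) w=15 (creates cycle)
MST weight = 42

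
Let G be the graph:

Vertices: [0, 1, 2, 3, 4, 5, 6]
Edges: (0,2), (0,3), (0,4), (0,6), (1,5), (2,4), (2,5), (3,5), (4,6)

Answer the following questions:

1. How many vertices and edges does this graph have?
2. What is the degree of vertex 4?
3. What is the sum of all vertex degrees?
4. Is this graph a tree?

Count: 7 vertices, 9 edges.
Vertex 4 has neighbors [0, 2, 6], degree = 3.
Handshaking lemma: 2 * 9 = 18.
A tree on 7 vertices has 6 edges. This graph has 9 edges (3 extra). Not a tree.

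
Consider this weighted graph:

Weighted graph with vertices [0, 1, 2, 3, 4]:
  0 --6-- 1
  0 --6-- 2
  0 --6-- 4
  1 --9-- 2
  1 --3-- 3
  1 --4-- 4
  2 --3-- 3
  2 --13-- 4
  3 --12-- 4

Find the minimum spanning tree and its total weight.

Applying Kruskal's algorithm (sort edges by weight, add if no cycle):
  Add (1,3) w=3
  Add (2,3) w=3
  Add (1,4) w=4
  Add (0,1) w=6
  Skip (0,4) w=6 (creates cycle)
  Skip (0,2) w=6 (creates cycle)
  Skip (1,2) w=9 (creates cycle)
  Skip (3,4) w=12 (creates cycle)
  Skip (2,4) w=13 (creates cycle)
MST weight = 16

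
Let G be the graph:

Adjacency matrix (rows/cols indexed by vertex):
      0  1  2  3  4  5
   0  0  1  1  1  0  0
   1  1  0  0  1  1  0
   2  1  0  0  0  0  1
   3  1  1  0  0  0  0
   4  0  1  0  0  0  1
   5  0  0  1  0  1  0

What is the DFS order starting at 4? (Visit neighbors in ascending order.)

DFS from vertex 4 (neighbors processed in ascending order):
Visit order: 4, 1, 0, 2, 5, 3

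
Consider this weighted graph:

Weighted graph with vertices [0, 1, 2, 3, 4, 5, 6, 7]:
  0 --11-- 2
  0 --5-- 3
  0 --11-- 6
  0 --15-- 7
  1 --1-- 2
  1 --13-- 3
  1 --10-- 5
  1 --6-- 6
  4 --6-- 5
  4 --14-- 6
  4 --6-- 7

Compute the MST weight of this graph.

Applying Kruskal's algorithm (sort edges by weight, add if no cycle):
  Add (1,2) w=1
  Add (0,3) w=5
  Add (1,6) w=6
  Add (4,7) w=6
  Add (4,5) w=6
  Add (1,5) w=10
  Add (0,6) w=11
  Skip (0,2) w=11 (creates cycle)
  Skip (1,3) w=13 (creates cycle)
  Skip (4,6) w=14 (creates cycle)
  Skip (0,7) w=15 (creates cycle)
MST weight = 45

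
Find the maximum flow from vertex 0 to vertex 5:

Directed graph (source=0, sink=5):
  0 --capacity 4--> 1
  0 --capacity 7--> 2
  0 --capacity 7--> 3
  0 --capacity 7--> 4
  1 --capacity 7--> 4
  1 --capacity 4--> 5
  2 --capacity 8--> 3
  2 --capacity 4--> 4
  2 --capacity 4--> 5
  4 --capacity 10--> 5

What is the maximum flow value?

Computing max flow:
  Flow on (0->1): 4/4
  Flow on (0->2): 7/7
  Flow on (0->4): 7/7
  Flow on (1->5): 4/4
  Flow on (2->4): 3/4
  Flow on (2->5): 4/4
  Flow on (4->5): 10/10
Maximum flow = 18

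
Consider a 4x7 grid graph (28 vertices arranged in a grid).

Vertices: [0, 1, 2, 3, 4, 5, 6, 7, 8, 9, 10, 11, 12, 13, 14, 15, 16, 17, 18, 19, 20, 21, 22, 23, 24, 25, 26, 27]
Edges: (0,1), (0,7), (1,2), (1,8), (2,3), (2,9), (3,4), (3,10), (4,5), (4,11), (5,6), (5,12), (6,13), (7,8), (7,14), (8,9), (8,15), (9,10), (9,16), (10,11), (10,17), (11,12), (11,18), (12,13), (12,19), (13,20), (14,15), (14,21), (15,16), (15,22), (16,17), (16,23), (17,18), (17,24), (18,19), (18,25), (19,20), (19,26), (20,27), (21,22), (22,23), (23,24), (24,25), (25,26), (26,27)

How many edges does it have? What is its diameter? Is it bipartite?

A 4x7 grid has 21 vertical edges and 24 horizontal edges.
Total edges = 21 + 24 = 45.
Diameter = (4-1) + (7-1) = 9 (corner to opposite corner).
Grid graphs are bipartite (checkerboard coloring).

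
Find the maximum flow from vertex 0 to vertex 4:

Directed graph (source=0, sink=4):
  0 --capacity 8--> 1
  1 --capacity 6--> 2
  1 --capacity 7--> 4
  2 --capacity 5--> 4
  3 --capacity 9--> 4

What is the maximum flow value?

Computing max flow:
  Flow on (0->1): 8/8
  Flow on (1->2): 1/6
  Flow on (1->4): 7/7
  Flow on (2->4): 1/5
Maximum flow = 8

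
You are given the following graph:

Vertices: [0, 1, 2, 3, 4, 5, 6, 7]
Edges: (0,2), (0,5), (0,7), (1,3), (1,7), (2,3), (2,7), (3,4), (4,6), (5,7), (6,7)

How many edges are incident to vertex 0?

Vertex 0 has neighbors [2, 5, 7], so deg(0) = 3.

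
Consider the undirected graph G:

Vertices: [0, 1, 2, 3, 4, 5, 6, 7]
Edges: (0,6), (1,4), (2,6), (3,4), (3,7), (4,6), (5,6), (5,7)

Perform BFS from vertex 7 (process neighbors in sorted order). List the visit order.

BFS from vertex 7 (neighbors processed in ascending order):
Visit order: 7, 3, 5, 4, 6, 1, 0, 2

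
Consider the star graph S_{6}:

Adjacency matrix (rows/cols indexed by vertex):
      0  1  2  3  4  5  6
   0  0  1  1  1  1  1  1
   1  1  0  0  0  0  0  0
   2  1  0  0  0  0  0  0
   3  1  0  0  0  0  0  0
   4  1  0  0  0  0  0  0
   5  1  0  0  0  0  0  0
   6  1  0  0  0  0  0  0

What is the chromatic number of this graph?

S_{6} has one hub adjacent to 6 leaves; leaves are pairwise non-adjacent.
Color the hub 0 and every leaf 1.
Chromatic number = 2.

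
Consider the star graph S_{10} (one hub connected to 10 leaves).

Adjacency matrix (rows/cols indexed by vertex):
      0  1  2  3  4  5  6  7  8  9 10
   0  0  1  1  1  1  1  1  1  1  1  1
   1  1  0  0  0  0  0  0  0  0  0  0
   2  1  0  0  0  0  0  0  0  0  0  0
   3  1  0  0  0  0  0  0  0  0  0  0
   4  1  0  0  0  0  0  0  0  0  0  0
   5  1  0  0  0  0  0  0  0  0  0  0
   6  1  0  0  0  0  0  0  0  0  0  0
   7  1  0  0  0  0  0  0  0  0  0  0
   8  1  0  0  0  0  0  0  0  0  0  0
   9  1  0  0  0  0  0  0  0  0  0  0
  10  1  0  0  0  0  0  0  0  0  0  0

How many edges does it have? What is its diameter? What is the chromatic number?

Star graph S_{10}: the hub connects to all 10 leaves.
Edges = 10.
Diameter = 2 (any leaf to hub is 1, leaf to leaf through hub is 2).
Star graphs are bipartite (hub vs leaves), so chromatic number = 2.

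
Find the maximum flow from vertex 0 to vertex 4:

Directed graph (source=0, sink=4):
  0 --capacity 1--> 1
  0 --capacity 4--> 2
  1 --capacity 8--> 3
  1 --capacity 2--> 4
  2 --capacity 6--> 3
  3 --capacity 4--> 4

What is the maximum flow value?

Computing max flow:
  Flow on (0->1): 1/1
  Flow on (0->2): 4/4
  Flow on (1->4): 1/2
  Flow on (2->3): 4/6
  Flow on (3->4): 4/4
Maximum flow = 5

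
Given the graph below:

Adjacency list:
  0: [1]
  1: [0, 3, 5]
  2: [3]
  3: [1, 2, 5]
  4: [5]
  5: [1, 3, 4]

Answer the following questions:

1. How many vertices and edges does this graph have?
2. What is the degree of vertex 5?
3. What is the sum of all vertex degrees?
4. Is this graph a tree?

Count: 6 vertices, 6 edges.
Vertex 5 has neighbors [1, 3, 4], degree = 3.
Handshaking lemma: 2 * 6 = 12.
A tree on 6 vertices has 5 edges. This graph has 6 edges (1 extra). Not a tree.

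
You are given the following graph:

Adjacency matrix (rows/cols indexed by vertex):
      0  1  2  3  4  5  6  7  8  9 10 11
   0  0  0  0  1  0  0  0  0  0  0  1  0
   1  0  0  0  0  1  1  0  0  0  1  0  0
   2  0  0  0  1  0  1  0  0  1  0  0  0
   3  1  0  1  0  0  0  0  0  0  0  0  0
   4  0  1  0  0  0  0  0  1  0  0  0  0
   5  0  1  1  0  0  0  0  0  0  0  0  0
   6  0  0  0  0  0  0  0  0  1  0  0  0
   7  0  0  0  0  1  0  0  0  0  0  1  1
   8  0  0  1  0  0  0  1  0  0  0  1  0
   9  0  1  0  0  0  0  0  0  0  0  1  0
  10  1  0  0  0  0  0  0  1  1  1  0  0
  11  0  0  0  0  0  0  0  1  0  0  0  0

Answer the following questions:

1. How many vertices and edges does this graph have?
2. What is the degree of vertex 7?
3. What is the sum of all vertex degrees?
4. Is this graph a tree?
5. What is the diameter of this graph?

Count: 12 vertices, 14 edges.
Vertex 7 has neighbors [4, 10, 11], degree = 3.
Handshaking lemma: 2 * 14 = 28.
A tree on 12 vertices has 11 edges. This graph has 14 edges (3 extra). Not a tree.
Diameter (longest shortest path) = 4.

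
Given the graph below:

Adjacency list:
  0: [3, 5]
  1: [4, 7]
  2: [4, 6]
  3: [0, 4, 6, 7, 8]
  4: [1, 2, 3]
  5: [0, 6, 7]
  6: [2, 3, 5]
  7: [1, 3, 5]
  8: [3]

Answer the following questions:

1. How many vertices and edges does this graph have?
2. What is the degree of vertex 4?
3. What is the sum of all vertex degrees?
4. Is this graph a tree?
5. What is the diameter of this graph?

Count: 9 vertices, 12 edges.
Vertex 4 has neighbors [1, 2, 3], degree = 3.
Handshaking lemma: 2 * 12 = 24.
A tree on 9 vertices has 8 edges. This graph has 12 edges (4 extra). Not a tree.
Diameter (longest shortest path) = 3.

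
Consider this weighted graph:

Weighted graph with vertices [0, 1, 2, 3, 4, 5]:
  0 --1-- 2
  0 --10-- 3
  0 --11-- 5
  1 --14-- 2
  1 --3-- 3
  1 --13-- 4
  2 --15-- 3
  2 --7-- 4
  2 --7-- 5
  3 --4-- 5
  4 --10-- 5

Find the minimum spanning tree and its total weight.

Applying Kruskal's algorithm (sort edges by weight, add if no cycle):
  Add (0,2) w=1
  Add (1,3) w=3
  Add (3,5) w=4
  Add (2,4) w=7
  Add (2,5) w=7
  Skip (0,3) w=10 (creates cycle)
  Skip (4,5) w=10 (creates cycle)
  Skip (0,5) w=11 (creates cycle)
  Skip (1,4) w=13 (creates cycle)
  Skip (1,2) w=14 (creates cycle)
  Skip (2,3) w=15 (creates cycle)
MST weight = 22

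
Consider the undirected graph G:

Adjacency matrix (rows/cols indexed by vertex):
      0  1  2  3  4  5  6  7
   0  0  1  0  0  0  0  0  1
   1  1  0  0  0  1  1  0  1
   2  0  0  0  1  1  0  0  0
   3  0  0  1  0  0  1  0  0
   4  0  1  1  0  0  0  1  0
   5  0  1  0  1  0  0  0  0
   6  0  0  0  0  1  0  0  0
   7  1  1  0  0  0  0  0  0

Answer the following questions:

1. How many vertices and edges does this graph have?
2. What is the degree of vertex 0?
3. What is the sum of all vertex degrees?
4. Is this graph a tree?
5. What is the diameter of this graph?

Count: 8 vertices, 9 edges.
Vertex 0 has neighbors [1, 7], degree = 2.
Handshaking lemma: 2 * 9 = 18.
A tree on 8 vertices has 7 edges. This graph has 9 edges (2 extra). Not a tree.
Diameter (longest shortest path) = 3.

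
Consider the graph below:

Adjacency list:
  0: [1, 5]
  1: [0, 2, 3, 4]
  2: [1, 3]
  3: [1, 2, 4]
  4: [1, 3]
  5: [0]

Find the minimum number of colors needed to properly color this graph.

The graph has a maximum clique of size 3 (lower bound on chromatic number).
A valid 3-coloring: {0: 1, 1: 0, 2: 2, 3: 1, 4: 2, 5: 0}.
Chromatic number = 3.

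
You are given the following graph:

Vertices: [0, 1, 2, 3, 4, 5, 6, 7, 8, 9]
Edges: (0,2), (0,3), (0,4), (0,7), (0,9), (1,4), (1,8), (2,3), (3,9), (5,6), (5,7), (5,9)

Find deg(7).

Vertex 7 has neighbors [0, 5], so deg(7) = 2.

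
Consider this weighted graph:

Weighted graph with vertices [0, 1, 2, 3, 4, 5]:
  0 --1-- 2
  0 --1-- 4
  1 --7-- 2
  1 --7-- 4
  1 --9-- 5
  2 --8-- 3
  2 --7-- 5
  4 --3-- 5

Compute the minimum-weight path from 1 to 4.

Using Dijkstra's algorithm from vertex 1:
Shortest path: 1 -> 4
Total weight: 7 = 7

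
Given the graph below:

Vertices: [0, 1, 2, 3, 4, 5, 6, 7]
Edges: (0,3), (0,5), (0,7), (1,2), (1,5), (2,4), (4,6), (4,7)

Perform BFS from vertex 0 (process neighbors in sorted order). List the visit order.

BFS from vertex 0 (neighbors processed in ascending order):
Visit order: 0, 3, 5, 7, 1, 4, 2, 6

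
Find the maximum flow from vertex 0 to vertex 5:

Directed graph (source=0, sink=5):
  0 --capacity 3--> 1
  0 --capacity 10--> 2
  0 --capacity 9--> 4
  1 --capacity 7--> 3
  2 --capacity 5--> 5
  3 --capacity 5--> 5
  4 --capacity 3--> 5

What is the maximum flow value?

Computing max flow:
  Flow on (0->1): 3/3
  Flow on (0->2): 5/10
  Flow on (0->4): 3/9
  Flow on (1->3): 3/7
  Flow on (2->5): 5/5
  Flow on (3->5): 3/5
  Flow on (4->5): 3/3
Maximum flow = 11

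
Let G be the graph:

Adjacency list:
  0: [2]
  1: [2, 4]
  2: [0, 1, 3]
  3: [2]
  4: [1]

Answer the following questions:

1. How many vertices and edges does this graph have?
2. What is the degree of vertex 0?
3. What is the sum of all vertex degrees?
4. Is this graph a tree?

Count: 5 vertices, 4 edges.
Vertex 0 has neighbors [2], degree = 1.
Handshaking lemma: 2 * 4 = 8.
A graph is a tree iff it is connected and has exactly n-1 edges. This graph is connected (all 5 vertices in one component) and has 5-1 = 4 edges. It is a tree.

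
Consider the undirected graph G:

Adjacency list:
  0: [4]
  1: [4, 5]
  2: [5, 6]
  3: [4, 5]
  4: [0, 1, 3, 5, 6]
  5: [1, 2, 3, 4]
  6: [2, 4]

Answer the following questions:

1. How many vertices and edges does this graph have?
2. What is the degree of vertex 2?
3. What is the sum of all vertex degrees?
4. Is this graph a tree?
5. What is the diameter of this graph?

Count: 7 vertices, 9 edges.
Vertex 2 has neighbors [5, 6], degree = 2.
Handshaking lemma: 2 * 9 = 18.
A tree on 7 vertices has 6 edges. This graph has 9 edges (3 extra). Not a tree.
Diameter (longest shortest path) = 3.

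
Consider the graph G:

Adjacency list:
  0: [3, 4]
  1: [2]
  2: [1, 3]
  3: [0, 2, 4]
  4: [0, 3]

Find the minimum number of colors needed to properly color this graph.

The graph has a maximum clique of size 3 (lower bound on chromatic number).
A valid 3-coloring: {0: 1, 1: 0, 2: 1, 3: 0, 4: 2}.
Chromatic number = 3.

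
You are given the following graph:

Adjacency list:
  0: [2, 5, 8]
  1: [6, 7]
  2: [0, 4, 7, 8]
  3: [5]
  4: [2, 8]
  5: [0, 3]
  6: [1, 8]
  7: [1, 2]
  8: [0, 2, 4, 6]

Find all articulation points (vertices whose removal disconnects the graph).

An articulation point is a vertex whose removal disconnects the graph.
Articulation points: [0, 5]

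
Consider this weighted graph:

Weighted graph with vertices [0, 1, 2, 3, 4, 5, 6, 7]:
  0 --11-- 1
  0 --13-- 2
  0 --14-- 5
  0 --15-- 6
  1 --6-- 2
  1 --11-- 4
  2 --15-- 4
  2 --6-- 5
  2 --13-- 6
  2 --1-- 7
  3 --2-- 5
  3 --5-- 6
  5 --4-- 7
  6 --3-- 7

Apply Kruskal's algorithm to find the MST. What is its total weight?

Applying Kruskal's algorithm (sort edges by weight, add if no cycle):
  Add (2,7) w=1
  Add (3,5) w=2
  Add (6,7) w=3
  Add (5,7) w=4
  Skip (3,6) w=5 (creates cycle)
  Add (1,2) w=6
  Skip (2,5) w=6 (creates cycle)
  Add (0,1) w=11
  Add (1,4) w=11
  Skip (0,2) w=13 (creates cycle)
  Skip (2,6) w=13 (creates cycle)
  Skip (0,5) w=14 (creates cycle)
  Skip (0,6) w=15 (creates cycle)
  Skip (2,4) w=15 (creates cycle)
MST weight = 38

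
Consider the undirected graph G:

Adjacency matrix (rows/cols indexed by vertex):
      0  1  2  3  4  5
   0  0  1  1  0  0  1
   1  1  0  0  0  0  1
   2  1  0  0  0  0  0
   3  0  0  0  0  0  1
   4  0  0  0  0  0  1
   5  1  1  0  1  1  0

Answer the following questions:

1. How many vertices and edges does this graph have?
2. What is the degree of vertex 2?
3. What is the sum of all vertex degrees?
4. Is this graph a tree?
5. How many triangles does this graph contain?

Count: 6 vertices, 6 edges.
Vertex 2 has neighbors [0], degree = 1.
Handshaking lemma: 2 * 6 = 12.
A tree on 6 vertices has 5 edges. This graph has 6 edges (1 extra). Not a tree.
Number of triangles = 1.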